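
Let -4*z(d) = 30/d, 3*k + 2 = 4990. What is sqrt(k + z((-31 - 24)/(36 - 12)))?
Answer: 8*sqrt(28347)/33 ≈ 40.816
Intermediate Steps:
k = 4988/3 (k = -2/3 + (1/3)*4990 = -2/3 + 4990/3 = 4988/3 ≈ 1662.7)
z(d) = -15/(2*d)
sqrt(k + z((-31 - 24)/(36 - 12))) = sqrt(4988/3 - 15*(36 - 12)/(-31 - 24)/2) = sqrt(4988/3 - 15/(2*((-55/24)))) = sqrt(4988/3 - 15/(2*((-55*1/24)))) = sqrt(4988/3 - 15/(2*(-55/24))) = sqrt(4988/3 - 15/2*(-24/55)) = sqrt(4988/3 + 36/11) = sqrt(54976/33) = 8*sqrt(28347)/33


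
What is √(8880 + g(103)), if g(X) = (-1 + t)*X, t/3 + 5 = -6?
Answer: √5378 ≈ 73.335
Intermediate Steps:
t = -33 (t = -15 + 3*(-6) = -15 - 18 = -33)
g(X) = -34*X (g(X) = (-1 - 33)*X = -34*X)
√(8880 + g(103)) = √(8880 - 34*103) = √(8880 - 3502) = √5378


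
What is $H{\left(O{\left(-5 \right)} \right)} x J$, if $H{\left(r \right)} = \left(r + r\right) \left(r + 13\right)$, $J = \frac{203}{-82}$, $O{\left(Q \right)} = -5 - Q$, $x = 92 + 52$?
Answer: $0$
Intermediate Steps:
$x = 144$
$J = - \frac{203}{82}$ ($J = 203 \left(- \frac{1}{82}\right) = - \frac{203}{82} \approx -2.4756$)
$H{\left(r \right)} = 2 r \left(13 + r\right)$
$H{\left(O{\left(-5 \right)} \right)} x J = 2 \left(-5 - -5\right) \left(13 - 0\right) 144 \left(- \frac{203}{82}\right) = 2 \left(-5 + 5\right) \left(13 + \left(-5 + 5\right)\right) 144 \left(- \frac{203}{82}\right) = 2 \cdot 0 \left(13 + 0\right) 144 \left(- \frac{203}{82}\right) = 2 \cdot 0 \cdot 13 \cdot 144 \left(- \frac{203}{82}\right) = 0 \cdot 144 \left(- \frac{203}{82}\right) = 0 \left(- \frac{203}{82}\right) = 0$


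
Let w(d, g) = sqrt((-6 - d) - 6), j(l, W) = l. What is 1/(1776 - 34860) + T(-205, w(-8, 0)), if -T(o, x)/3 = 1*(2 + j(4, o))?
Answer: -595513/33084 ≈ -18.000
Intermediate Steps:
w(d, g) = sqrt(-12 - d)
T(o, x) = -18 (T(o, x) = -3*(2 + 4) = -3*6 = -18)
1/(1776 - 34860) + T(-205, w(-8, 0)) = 1/(1776 - 34860) - 18 = 1/(-33084) - 18 = -1/33084 - 18 = -595513/33084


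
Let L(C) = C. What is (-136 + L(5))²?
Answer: 17161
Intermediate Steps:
(-136 + L(5))² = (-136 + 5)² = (-131)² = 17161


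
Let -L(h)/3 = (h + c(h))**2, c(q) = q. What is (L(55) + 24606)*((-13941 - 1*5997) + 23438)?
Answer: -40929000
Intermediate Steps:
L(h) = -12*h**2 (L(h) = -3*(h + h)**2 = -3*4*h**2 = -12*h**2)
(L(55) + 24606)*((-13941 - 1*5997) + 23438) = (-12*55**2 + 24606)*((-13941 - 1*5997) + 23438) = (-12*3025 + 24606)*((-13941 - 5997) + 23438) = (-36300 + 24606)*(-19938 + 23438) = -11694*3500 = -40929000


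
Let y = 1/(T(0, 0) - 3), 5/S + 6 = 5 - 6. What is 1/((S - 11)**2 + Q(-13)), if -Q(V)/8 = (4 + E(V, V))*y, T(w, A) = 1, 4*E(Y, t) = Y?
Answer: 49/6871 ≈ 0.0071314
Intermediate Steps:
E(Y, t) = Y/4
S = -5/7 (S = 5/(-6 + (5 - 6)) = 5/(-6 - 1) = 5/(-7) = 5*(-1/7) = -5/7 ≈ -0.71429)
y = -1/2 (y = 1/(1 - 3) = 1/(-2) = -1/2 ≈ -0.50000)
Q(V) = 16 + V (Q(V) = -8*(4 + V/4)*(-1)/2 = -8*(-2 - V/8) = 16 + V)
1/((S - 11)**2 + Q(-13)) = 1/((-5/7 - 11)**2 + (16 - 13)) = 1/((-82/7)**2 + 3) = 1/(6724/49 + 3) = 1/(6871/49) = 49/6871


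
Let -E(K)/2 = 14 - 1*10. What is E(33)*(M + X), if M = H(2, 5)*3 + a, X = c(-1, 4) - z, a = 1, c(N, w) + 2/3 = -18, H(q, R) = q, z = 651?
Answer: 15904/3 ≈ 5301.3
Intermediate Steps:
c(N, w) = -56/3 (c(N, w) = -⅔ - 18 = -56/3)
E(K) = -8 (E(K) = -2*(14 - 1*10) = -2*(14 - 10) = -2*4 = -8)
X = -2009/3 (X = -56/3 - 1*651 = -56/3 - 651 = -2009/3 ≈ -669.67)
M = 7 (M = 2*3 + 1 = 6 + 1 = 7)
E(33)*(M + X) = -8*(7 - 2009/3) = -8*(-1988/3) = 15904/3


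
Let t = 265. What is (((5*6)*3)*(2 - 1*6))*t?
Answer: -95400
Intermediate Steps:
(((5*6)*3)*(2 - 1*6))*t = (((5*6)*3)*(2 - 1*6))*265 = ((30*3)*(2 - 6))*265 = (90*(-4))*265 = -360*265 = -95400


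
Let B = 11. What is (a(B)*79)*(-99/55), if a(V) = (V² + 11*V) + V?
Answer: -179883/5 ≈ -35977.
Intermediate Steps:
a(V) = V² + 12*V
(a(B)*79)*(-99/55) = ((11*(12 + 11))*79)*(-99/55) = ((11*23)*79)*(-99*1/55) = (253*79)*(-9/5) = 19987*(-9/5) = -179883/5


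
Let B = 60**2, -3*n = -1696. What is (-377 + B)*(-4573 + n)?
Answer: -38750129/3 ≈ -1.2917e+7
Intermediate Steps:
n = 1696/3 (n = -1/3*(-1696) = 1696/3 ≈ 565.33)
B = 3600
(-377 + B)*(-4573 + n) = (-377 + 3600)*(-4573 + 1696/3) = 3223*(-12023/3) = -38750129/3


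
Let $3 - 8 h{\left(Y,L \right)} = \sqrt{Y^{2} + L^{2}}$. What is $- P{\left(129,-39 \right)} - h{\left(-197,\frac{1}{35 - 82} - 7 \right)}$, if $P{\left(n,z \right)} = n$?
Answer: $- \frac{1035}{8} + \frac{\sqrt{85837981}}{376} \approx -104.73$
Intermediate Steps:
$h{\left(Y,L \right)} = \frac{3}{8} - \frac{\sqrt{L^{2} + Y^{2}}}{8}$ ($h{\left(Y,L \right)} = \frac{3}{8} - \frac{\sqrt{Y^{2} + L^{2}}}{8} = \frac{3}{8} - \frac{\sqrt{L^{2} + Y^{2}}}{8}$)
$- P{\left(129,-39 \right)} - h{\left(-197,\frac{1}{35 - 82} - 7 \right)} = \left(-1\right) 129 - \left(\frac{3}{8} - \frac{\sqrt{\left(\frac{1}{35 - 82} - 7\right)^{2} + \left(-197\right)^{2}}}{8}\right) = -129 - \left(\frac{3}{8} - \frac{\sqrt{\left(\frac{1}{-47} - 7\right)^{2} + 38809}}{8}\right) = -129 - \left(\frac{3}{8} - \frac{\sqrt{\left(- \frac{1}{47} - 7\right)^{2} + 38809}}{8}\right) = -129 - \left(\frac{3}{8} - \frac{\sqrt{\left(- \frac{330}{47}\right)^{2} + 38809}}{8}\right) = -129 - \left(\frac{3}{8} - \frac{\sqrt{\frac{108900}{2209} + 38809}}{8}\right) = -129 - \left(\frac{3}{8} - \frac{\sqrt{\frac{85837981}{2209}}}{8}\right) = -129 - \left(\frac{3}{8} - \frac{\frac{1}{47} \sqrt{85837981}}{8}\right) = -129 - \left(\frac{3}{8} - \frac{\sqrt{85837981}}{376}\right) = - \frac{1035}{8} + \frac{\sqrt{85837981}}{376}$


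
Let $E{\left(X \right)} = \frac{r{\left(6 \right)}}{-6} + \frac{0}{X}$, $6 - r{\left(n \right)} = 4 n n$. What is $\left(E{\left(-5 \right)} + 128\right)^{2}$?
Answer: $22801$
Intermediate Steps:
$r{\left(n \right)} = 6 - 4 n^{2}$ ($r{\left(n \right)} = 6 - 4 n n = 6 - 4 n^{2}$)
$E{\left(X \right)} = 23$ ($E{\left(X \right)} = \frac{6 - 4 \cdot 6^{2}}{-6} + \frac{0}{X} = \left(6 - 144\right) \left(- \frac{1}{6}\right) + 0 = \left(-138\right) \left(- \frac{1}{6}\right) + 0 = 23 + 0 = 23$)
$\left(E{\left(-5 \right)} + 128\right)^{2} = \left(23 + 128\right)^{2} = 151^{2} = 22801$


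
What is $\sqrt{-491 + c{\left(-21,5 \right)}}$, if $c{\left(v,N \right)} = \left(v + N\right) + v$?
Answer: $4 i \sqrt{33} \approx 22.978 i$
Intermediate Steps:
$c{\left(v,N \right)} = N + 2 v$ ($c{\left(v,N \right)} = \left(N + v\right) + v = N + 2 v$)
$\sqrt{-491 + c{\left(-21,5 \right)}} = \sqrt{-491 + \left(5 + 2 \left(-21\right)\right)} = \sqrt{-491 + \left(5 - 42\right)} = \sqrt{-491 - 37} = \sqrt{-528} = 4 i \sqrt{33}$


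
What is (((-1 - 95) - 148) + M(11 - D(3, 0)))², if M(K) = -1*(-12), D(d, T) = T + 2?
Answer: 53824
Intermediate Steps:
D(d, T) = 2 + T
M(K) = 12
(((-1 - 95) - 148) + M(11 - D(3, 0)))² = (((-1 - 95) - 148) + 12)² = ((-96 - 148) + 12)² = (-244 + 12)² = (-232)² = 53824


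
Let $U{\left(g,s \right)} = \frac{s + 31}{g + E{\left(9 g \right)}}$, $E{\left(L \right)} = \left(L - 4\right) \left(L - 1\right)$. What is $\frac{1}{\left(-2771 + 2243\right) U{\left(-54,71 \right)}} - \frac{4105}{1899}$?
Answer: $- \frac{1560497}{236742} \approx -6.5916$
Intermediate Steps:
$E{\left(L \right)} = \left(-1 + L\right) \left(-4 + L\right)$ ($E{\left(L \right)} = \left(-4 + L\right) \left(-1 + L\right) = \left(-1 + L\right) \left(-4 + L\right)$)
$U{\left(g,s \right)} = \frac{31 + s}{4 - 44 g + 81 g^{2}}$ ($U{\left(g,s \right)} = \frac{s + 31}{g + \left(4 + \left(9 g\right)^{2} - 5 \cdot 9 g\right)} = \frac{31 + s}{g + \left(4 + 81 g^{2} - 45 g\right)} = \frac{31 + s}{g + \left(4 - 45 g + 81 g^{2}\right)} = \frac{31 + s}{4 - 44 g + 81 g^{2}}$)
$\frac{1}{\left(-2771 + 2243\right) U{\left(-54,71 \right)}} - \frac{4105}{1899} = \frac{1}{\left(-2771 + 2243\right) \frac{31 + 71}{4 - -2376 + 81 \left(-54\right)^{2}}} - \frac{4105}{1899} = \frac{1}{\left(-528\right) \frac{1}{4 + 2376 + 81 \cdot 2916} \cdot 102} - \frac{4105}{1899} = - \frac{1}{528 \frac{1}{4 + 2376 + 236196} \cdot 102} - \frac{4105}{1899} = - \frac{1}{528 \cdot \frac{1}{238576} \cdot 102} - \frac{4105}{1899} = - \frac{1}{528 \cdot \frac{51}{119288}} - \frac{4105}{1899} = \left(- \frac{1}{528}\right) \frac{119288}{51} - \frac{4105}{1899} = - \frac{14911}{3366} - \frac{4105}{1899} = - \frac{1560497}{236742}$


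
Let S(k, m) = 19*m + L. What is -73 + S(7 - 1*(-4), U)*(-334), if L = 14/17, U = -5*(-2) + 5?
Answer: -1624147/17 ≈ -95538.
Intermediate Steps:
U = 15 (U = 10 + 5 = 15)
L = 14/17 (L = 14*(1/17) = 14/17 ≈ 0.82353)
S(k, m) = 14/17 + 19*m (S(k, m) = 19*m + 14/17 = 14/17 + 19*m)
-73 + S(7 - 1*(-4), U)*(-334) = -73 + (14/17 + 19*15)*(-334) = -73 + (14/17 + 285)*(-334) = -73 + (4859/17)*(-334) = -73 - 1622906/17 = -1624147/17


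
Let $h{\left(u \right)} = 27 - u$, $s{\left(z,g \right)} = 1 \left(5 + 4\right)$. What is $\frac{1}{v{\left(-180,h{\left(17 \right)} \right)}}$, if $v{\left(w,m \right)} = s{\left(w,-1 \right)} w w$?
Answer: $\frac{1}{291600} \approx 3.4294 \cdot 10^{-6}$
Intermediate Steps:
$s{\left(z,g \right)} = 9$ ($s{\left(z,g \right)} = 1 \cdot 9 = 9$)
$v{\left(w,m \right)} = 9 w^{2}$ ($v{\left(w,m \right)} = 9 w w = 9 w^{2}$)
$\frac{1}{v{\left(-180,h{\left(17 \right)} \right)}} = \frac{1}{9 \left(-180\right)^{2}} = \frac{1}{9 \cdot 32400} = \frac{1}{291600}$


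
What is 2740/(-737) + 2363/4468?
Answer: -10500789/3292916 ≈ -3.1889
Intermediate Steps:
2740/(-737) + 2363/4468 = 2740*(-1/737) + 2363*(1/4468) = -2740/737 + 2363/4468 = -10500789/3292916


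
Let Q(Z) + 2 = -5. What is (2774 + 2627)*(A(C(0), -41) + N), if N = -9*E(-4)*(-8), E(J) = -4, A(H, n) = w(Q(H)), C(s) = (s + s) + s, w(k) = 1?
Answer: -1550087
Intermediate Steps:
Q(Z) = -7 (Q(Z) = -2 - 5 = -7)
C(s) = 3*s (C(s) = 2*s + s = 3*s)
A(H, n) = 1
N = -288 (N = -9*(-4)*(-8) = 36*(-8) = -288)
(2774 + 2627)*(A(C(0), -41) + N) = (2774 + 2627)*(1 - 288) = 5401*(-287) = -1550087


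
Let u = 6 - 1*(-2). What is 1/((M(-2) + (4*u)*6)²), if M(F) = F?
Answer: 1/36100 ≈ 2.7701e-5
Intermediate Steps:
u = 8 (u = 6 + 2 = 8)
1/((M(-2) + (4*u)*6)²) = 1/((-2 + (4*8)*6)²) = 1/((-2 + 32*6)²) = 1/((-2 + 192)²) = 1/(190²) = 1/36100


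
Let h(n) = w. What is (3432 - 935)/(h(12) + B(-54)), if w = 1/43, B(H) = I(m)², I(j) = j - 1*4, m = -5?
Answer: 107371/3484 ≈ 30.818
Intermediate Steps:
I(j) = -4 + j (I(j) = j - 4 = -4 + j)
B(H) = 81 (B(H) = (-4 - 5)² = (-9)² = 81)
w = 1/43 ≈ 0.023256
h(n) = 1/43
(3432 - 935)/(h(12) + B(-54)) = (3432 - 935)/(1/43 + 81) = 2497/(3484/43) = 2497*(43/3484) = 107371/3484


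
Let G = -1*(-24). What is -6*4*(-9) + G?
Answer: 240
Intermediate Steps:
G = 24
-6*4*(-9) + G = -6*4*(-9) + 24 = -24*(-9) + 24 = 216 + 24 = 240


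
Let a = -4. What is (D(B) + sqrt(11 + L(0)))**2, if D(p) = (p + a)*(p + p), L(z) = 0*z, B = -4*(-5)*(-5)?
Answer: (20800 + sqrt(11))**2 ≈ 4.3278e+8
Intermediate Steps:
B = -100 (B = 20*(-5) = -100)
L(z) = 0
D(p) = 2*p*(-4 + p) (D(p) = (p - 4)*(p + p) = (-4 + p)*(2*p) = 2*p*(-4 + p))
(D(B) + sqrt(11 + L(0)))**2 = (2*(-100)*(-4 - 100) + sqrt(11 + 0))**2 = (2*(-100)*(-104) + sqrt(11))**2 = (20800 + sqrt(11))**2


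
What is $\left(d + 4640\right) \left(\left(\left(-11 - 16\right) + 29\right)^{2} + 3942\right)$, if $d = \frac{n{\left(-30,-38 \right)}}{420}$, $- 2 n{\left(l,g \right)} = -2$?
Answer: $\frac{3844984373}{210} \approx 1.8309 \cdot 10^{7}$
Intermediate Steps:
$n{\left(l,g \right)} = 1$ ($n{\left(l,g \right)} = \left(- \frac{1}{2}\right) \left(-2\right) = 1$)
$d = \frac{1}{420}$ ($d = 1 \cdot \frac{1}{420} = \frac{1}{420} \approx 0.002381$)
$\left(d + 4640\right) \left(\left(\left(-11 - 16\right) + 29\right)^{2} + 3942\right) = \left(\frac{1}{420} + 4640\right) \left(\left(\left(-11 - 16\right) + 29\right)^{2} + 3942\right) = \frac{1948801 \left(\left(\left(-11 - 16\right) + 29\right)^{2} + 3942\right)}{420} = \frac{1948801 \left(\left(-27 + 29\right)^{2} + 3942\right)}{420} = \frac{1948801 \left(2^{2} + 3942\right)}{420} = \frac{1948801 \left(4 + 3942\right)}{420} = \frac{1948801}{420} \cdot 3946 = \frac{3844984373}{210}$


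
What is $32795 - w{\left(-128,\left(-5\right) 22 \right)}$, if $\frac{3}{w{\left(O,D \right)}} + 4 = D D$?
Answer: $\frac{132229439}{4032} \approx 32795.0$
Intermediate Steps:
$w{\left(O,D \right)} = \frac{3}{-4 + D^{2}}$ ($w{\left(O,D \right)} = \frac{3}{-4 + D D} = \frac{3}{-4 + D^{2}}$)
$32795 - w{\left(-128,\left(-5\right) 22 \right)} = 32795 - \frac{3}{-4 + \left(\left(-5\right) 22\right)^{2}} = 32795 - \frac{3}{-4 + \left(-110\right)^{2}} = 32795 - \frac{3}{-4 + 12100} = 32795 - \frac{3}{12096} = 32795 - 3 \cdot \frac{1}{12096} = 32795 - \frac{1}{4032} = \frac{132229439}{4032}$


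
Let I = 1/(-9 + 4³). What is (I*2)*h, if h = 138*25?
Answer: 1380/11 ≈ 125.45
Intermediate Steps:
I = 1/55 (I = 1/(-9 + 64) = 1/55 ≈ 0.018182)
h = 3450
(I*2)*h = ((1/55)*2)*3450 = (2/55)*3450 = 1380/11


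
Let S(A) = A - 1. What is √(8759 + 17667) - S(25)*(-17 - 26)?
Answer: 1032 + √26426 ≈ 1194.6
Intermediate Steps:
S(A) = -1 + A
√(8759 + 17667) - S(25)*(-17 - 26) = √(8759 + 17667) - (-1 + 25)*(-17 - 26) = √26426 - 24*(-43) = √26426 - 1*(-1032) = √26426 + 1032 = 1032 + √26426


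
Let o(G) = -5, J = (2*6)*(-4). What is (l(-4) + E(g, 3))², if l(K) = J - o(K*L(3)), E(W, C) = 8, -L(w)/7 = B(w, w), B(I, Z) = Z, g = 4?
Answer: 1225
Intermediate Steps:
L(w) = -7*w
J = -48 (J = 12*(-4) = -48)
l(K) = -43 (l(K) = -48 - 1*(-5) = -48 + 5 = -43)
(l(-4) + E(g, 3))² = (-43 + 8)² = (-35)² = 1225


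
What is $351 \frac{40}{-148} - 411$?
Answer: $- \frac{18717}{37} \approx -505.86$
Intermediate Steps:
$351 \frac{40}{-148} - 411 = 351 \cdot 40 \left(- \frac{1}{148}\right) - 411 = 351 \left(- \frac{10}{37}\right) - 411 = - \frac{3510}{37} - 411 = - \frac{18717}{37}$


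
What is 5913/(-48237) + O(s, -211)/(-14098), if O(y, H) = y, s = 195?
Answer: -4417509/32383106 ≈ -0.13641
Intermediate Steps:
5913/(-48237) + O(s, -211)/(-14098) = 5913/(-48237) + 195/(-14098) = 5913*(-1/48237) + 195*(-1/14098) = -1971/16079 - 195/14098 = -4417509/32383106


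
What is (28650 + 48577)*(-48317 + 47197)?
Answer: -86494240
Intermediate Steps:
(28650 + 48577)*(-48317 + 47197) = 77227*(-1120) = -86494240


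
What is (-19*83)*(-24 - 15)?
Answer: 61503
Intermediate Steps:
(-19*83)*(-24 - 15) = -1577*(-39) = 61503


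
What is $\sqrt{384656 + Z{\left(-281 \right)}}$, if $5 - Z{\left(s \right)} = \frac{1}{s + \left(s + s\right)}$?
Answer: $\frac{2 \sqrt{68339738958}}{843} \approx 620.21$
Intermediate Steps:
$Z{\left(s \right)} = 5 - \frac{1}{3 s}$ ($Z{\left(s \right)} = 5 - \frac{1}{s + \left(s + s\right)} = 5 - \frac{1}{s + 2 s} = 5 - \frac{1}{3 s}$)
$\sqrt{384656 + Z{\left(-281 \right)}} = \sqrt{384656 + \left(5 - \frac{1}{3 \left(-281\right)}\right)} = \sqrt{384656 + \left(5 - - \frac{1}{843}\right)} = \sqrt{384656 + \left(5 + \frac{1}{843}\right)} = \sqrt{384656 + \frac{4216}{843}} = \sqrt{\frac{324269224}{843}} = \frac{2 \sqrt{68339738958}}{843}$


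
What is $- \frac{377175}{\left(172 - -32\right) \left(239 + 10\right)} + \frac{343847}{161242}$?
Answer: $- \frac{7225066523}{1365074772} \approx -5.2928$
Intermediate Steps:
$- \frac{377175}{\left(172 - -32\right) \left(239 + 10\right)} + \frac{343847}{161242} = - \frac{377175}{\left(172 + 32\right) 249} + 343847 \cdot \frac{1}{161242} = - \frac{377175}{204 \cdot 249} + \frac{343847}{161242} = - \frac{377175}{50796} + \frac{343847}{161242} = \left(-377175\right) \frac{1}{50796} + \frac{343847}{161242} = - \frac{125725}{16932} + \frac{343847}{161242} = - \frac{7225066523}{1365074772}$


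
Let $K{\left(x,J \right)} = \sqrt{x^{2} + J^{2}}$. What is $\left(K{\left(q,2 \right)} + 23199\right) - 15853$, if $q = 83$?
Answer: $7346 + \sqrt{6893} \approx 7429.0$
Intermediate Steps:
$K{\left(x,J \right)} = \sqrt{J^{2} + x^{2}}$
$\left(K{\left(q,2 \right)} + 23199\right) - 15853 = \left(\sqrt{2^{2} + 83^{2}} + 23199\right) - 15853 = \left(\sqrt{4 + 6889} + 23199\right) - 15853 = \left(\sqrt{6893} + 23199\right) - 15853 = \left(23199 + \sqrt{6893}\right) - 15853 = 7346 + \sqrt{6893}$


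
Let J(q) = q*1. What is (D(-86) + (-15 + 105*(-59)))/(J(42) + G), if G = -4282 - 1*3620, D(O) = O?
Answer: 1574/1965 ≈ 0.80102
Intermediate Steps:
J(q) = q
G = -7902 (G = -4282 - 3620 = -7902)
(D(-86) + (-15 + 105*(-59)))/(J(42) + G) = (-86 + (-15 + 105*(-59)))/(42 - 7902) = (-86 + (-15 - 6195))/(-7860) = (-86 - 6210)*(-1/7860) = -6296*(-1/7860) = 1574/1965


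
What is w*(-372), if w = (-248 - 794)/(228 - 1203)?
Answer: -129208/325 ≈ -397.56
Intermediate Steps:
w = 1042/975 (w = -1042/(-975) = -1042*(-1/975) = 1042/975 ≈ 1.0687)
w*(-372) = (1042/975)*(-372) = -129208/325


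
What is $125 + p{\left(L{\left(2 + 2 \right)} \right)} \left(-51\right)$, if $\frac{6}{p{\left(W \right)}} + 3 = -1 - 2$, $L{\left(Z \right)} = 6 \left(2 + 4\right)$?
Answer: $176$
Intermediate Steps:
$L{\left(Z \right)} = 36$ ($L{\left(Z \right)} = 6 \cdot 6 = 36$)
$p{\left(W \right)} = -1$ ($p{\left(W \right)} = \frac{6}{-3 - 3} = \frac{6}{-6} = 6 \left(- \frac{1}{6}\right) = -1$)
$125 + p{\left(L{\left(2 + 2 \right)} \right)} \left(-51\right) = 125 - -51 = 125 + 51 = 176$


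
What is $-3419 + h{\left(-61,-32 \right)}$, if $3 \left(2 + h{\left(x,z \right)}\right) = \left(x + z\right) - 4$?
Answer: $- \frac{10360}{3} \approx -3453.3$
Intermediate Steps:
$h{\left(x,z \right)} = - \frac{10}{3} + \frac{x}{3} + \frac{z}{3}$ ($h{\left(x,z \right)} = -2 + \frac{\left(x + z\right) - 4}{3} = -2 + \frac{-4 + x + z}{3} = -2 + \left(- \frac{4}{3} + \frac{x}{3} + \frac{z}{3}\right) = - \frac{10}{3} + \frac{x}{3} + \frac{z}{3}$)
$-3419 + h{\left(-61,-32 \right)} = -3419 + \left(- \frac{10}{3} + \frac{1}{3} \left(-61\right) + \frac{1}{3} \left(-32\right)\right) = -3419 - \frac{103}{3} = - \frac{10360}{3}$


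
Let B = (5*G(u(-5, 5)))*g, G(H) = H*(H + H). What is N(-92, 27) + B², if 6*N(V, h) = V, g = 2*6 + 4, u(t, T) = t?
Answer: 47999954/3 ≈ 1.6000e+7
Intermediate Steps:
g = 16 (g = 12 + 4 = 16)
N(V, h) = V/6
G(H) = 2*H² (G(H) = H*(2*H) = 2*H²)
B = 4000 (B = (5*(2*(-5)²))*16 = (5*(2*25))*16 = (5*50)*16 = 250*16 = 4000)
N(-92, 27) + B² = (⅙)*(-92) + 4000² = -46/3 + 16000000 = 47999954/3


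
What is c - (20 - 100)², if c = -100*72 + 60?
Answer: -13540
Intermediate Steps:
c = -7140 (c = -7200 + 60 = -7140)
c - (20 - 100)² = -7140 - (20 - 100)² = -7140 - 1*(-80)² = -7140 - 1*6400 = -7140 - 6400 = -13540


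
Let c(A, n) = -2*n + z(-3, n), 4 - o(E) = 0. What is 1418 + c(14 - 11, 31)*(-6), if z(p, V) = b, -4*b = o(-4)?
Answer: 1796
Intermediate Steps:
o(E) = 4 (o(E) = 4 - 1*0 = 4 + 0 = 4)
b = -1 (b = -1/4*4 = -1)
z(p, V) = -1
c(A, n) = -1 - 2*n (c(A, n) = -2*n - 1 = -1 - 2*n)
1418 + c(14 - 11, 31)*(-6) = 1418 + (-1 - 2*31)*(-6) = 1418 + (-1 - 62)*(-6) = 1418 - 63*(-6) = 1418 + 378 = 1796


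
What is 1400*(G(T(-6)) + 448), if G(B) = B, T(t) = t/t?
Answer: 628600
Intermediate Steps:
T(t) = 1
1400*(G(T(-6)) + 448) = 1400*(1 + 448) = 1400*449 = 628600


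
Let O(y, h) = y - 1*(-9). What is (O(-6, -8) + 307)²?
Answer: 96100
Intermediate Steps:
O(y, h) = 9 + y (O(y, h) = y + 9 = 9 + y)
(O(-6, -8) + 307)² = ((9 - 6) + 307)² = (3 + 307)² = 310² = 96100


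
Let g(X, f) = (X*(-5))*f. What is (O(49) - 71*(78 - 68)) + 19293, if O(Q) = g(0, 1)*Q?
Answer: 18583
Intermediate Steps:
g(X, f) = -5*X*f (g(X, f) = (-5*X)*f = -5*X*f)
O(Q) = 0 (O(Q) = (-5*0*1)*Q = 0*Q = 0)
(O(49) - 71*(78 - 68)) + 19293 = (0 - 71*(78 - 68)) + 19293 = (0 - 71*10) + 19293 = (0 - 710) + 19293 = -710 + 19293 = 18583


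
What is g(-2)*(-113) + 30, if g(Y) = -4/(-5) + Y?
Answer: 828/5 ≈ 165.60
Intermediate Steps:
g(Y) = ⅘ + Y (g(Y) = -4*(-⅕) + Y = ⅘ + Y)
g(-2)*(-113) + 30 = (⅘ - 2)*(-113) + 30 = -6/5*(-113) + 30 = 678/5 + 30 = 828/5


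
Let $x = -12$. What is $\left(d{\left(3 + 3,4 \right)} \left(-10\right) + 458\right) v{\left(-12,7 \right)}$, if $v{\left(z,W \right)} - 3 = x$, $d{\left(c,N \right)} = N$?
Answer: $-3762$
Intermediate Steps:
$v{\left(z,W \right)} = -9$ ($v{\left(z,W \right)} = 3 - 12 = -9$)
$\left(d{\left(3 + 3,4 \right)} \left(-10\right) + 458\right) v{\left(-12,7 \right)} = \left(4 \left(-10\right) + 458\right) \left(-9\right) = \left(-40 + 458\right) \left(-9\right) = 418 \left(-9\right) = -3762$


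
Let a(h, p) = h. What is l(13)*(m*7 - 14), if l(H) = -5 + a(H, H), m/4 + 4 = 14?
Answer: 2128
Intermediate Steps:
m = 40 (m = -16 + 4*14 = -16 + 56 = 40)
l(H) = -5 + H
l(13)*(m*7 - 14) = (-5 + 13)*(40*7 - 14) = 8*(280 - 14) = 8*266 = 2128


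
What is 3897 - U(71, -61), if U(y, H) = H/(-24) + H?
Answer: 94931/24 ≈ 3955.5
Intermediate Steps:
U(y, H) = 23*H/24 (U(y, H) = H*(-1/24) + H = -H/24 + H = 23*H/24)
3897 - U(71, -61) = 3897 - 23*(-61)/24 = 3897 - 1*(-1403/24) = 3897 + 1403/24 = 94931/24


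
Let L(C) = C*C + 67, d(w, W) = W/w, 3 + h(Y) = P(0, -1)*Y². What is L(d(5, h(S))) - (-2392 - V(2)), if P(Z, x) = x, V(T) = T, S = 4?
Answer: 61886/25 ≈ 2475.4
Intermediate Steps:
h(Y) = -3 - Y²
L(C) = 67 + C² (L(C) = C² + 67 = 67 + C²)
L(d(5, h(S))) - (-2392 - V(2)) = (67 + ((-3 - 1*4²)/5)²) - (-2392 - 1*2) = (67 + ((-3 - 1*16)*(⅕))²) - (-2392 - 2) = (67 + ((-3 - 16)*(⅕))²) - 1*(-2394) = (67 + (-19*⅕)²) + 2394 = (67 + (-19/5)²) + 2394 = (67 + 361/25) + 2394 = 2036/25 + 2394 = 61886/25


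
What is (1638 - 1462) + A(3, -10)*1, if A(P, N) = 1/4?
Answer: 705/4 ≈ 176.25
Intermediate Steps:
A(P, N) = ¼
(1638 - 1462) + A(3, -10)*1 = (1638 - 1462) + (¼)*1 = 176 + ¼ = 705/4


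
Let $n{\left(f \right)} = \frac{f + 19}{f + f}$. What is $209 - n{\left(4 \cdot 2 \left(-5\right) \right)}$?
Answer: $\frac{16699}{80} \approx 208.74$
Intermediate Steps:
$n{\left(f \right)} = \frac{19 + f}{2 f}$
$209 - n{\left(4 \cdot 2 \left(-5\right) \right)} = 209 - \frac{19 + 4 \cdot 2 \left(-5\right)}{2 \cdot 4 \cdot 2 \left(-5\right)} = 209 - \frac{19 + 4 \left(-10\right)}{2 \cdot 4 \left(-10\right)} = 209 - \frac{19 - 40}{2 \left(-40\right)} = 209 - \frac{1}{2} \left(- \frac{1}{40}\right) \left(-21\right) = 209 - \frac{21}{80} = \frac{16699}{80}$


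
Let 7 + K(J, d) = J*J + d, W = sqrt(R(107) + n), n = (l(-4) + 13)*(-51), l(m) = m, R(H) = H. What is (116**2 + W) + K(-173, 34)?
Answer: 43412 + 4*I*sqrt(22) ≈ 43412.0 + 18.762*I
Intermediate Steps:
n = -459 (n = (-4 + 13)*(-51) = 9*(-51) = -459)
W = 4*I*sqrt(22) (W = sqrt(107 - 459) = sqrt(-352) = 4*I*sqrt(22) ≈ 18.762*I)
K(J, d) = -7 + d + J**2 (K(J, d) = -7 + (J*J + d) = -7 + (J**2 + d) = -7 + (d + J**2) = -7 + d + J**2)
(116**2 + W) + K(-173, 34) = (116**2 + 4*I*sqrt(22)) + (-7 + 34 + (-173)**2) = (13456 + 4*I*sqrt(22)) + (-7 + 34 + 29929) = (13456 + 4*I*sqrt(22)) + 29956 = 43412 + 4*I*sqrt(22)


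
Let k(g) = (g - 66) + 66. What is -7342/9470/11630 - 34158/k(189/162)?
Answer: -11286086737097/385476350 ≈ -29278.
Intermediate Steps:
k(g) = g (k(g) = (-66 + g) + 66 = g)
-7342/9470/11630 - 34158/k(189/162) = -7342/9470/11630 - 34158/(189/162) = -7342*1/9470*(1/11630) - 34158/(189*(1/162)) = -3671/4735*1/11630 - 34158/7/6 = -3671/55068050 - 34158*6/7 = -3671/55068050 - 204948/7 = -11286086737097/385476350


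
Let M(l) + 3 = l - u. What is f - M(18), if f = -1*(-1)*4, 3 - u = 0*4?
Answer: -8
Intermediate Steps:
u = 3 (u = 3 - 0*4 = 3 - 1*0 = 3 + 0 = 3)
M(l) = -6 + l (M(l) = -3 + (l - 1*3) = -3 + (l - 3) = -3 + (-3 + l) = -6 + l)
f = 4 (f = 1*4 = 4)
f - M(18) = 4 - (-6 + 18) = 4 - 1*12 = 4 - 12 = -8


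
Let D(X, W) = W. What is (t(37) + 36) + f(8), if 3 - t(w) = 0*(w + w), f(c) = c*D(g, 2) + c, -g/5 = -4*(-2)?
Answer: 63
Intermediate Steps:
g = -40 (g = -(-20)*(-2) = -5*8 = -40)
f(c) = 3*c (f(c) = c*2 + c = 2*c + c = 3*c)
t(w) = 3 (t(w) = 3 - 0*(w + w) = 3 - 0*2*w = 3 - 1*0 = 3 + 0 = 3)
(t(37) + 36) + f(8) = (3 + 36) + 3*8 = 39 + 24 = 63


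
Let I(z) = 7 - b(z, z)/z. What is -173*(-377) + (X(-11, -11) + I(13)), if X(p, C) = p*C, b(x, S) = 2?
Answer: 849535/13 ≈ 65349.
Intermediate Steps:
X(p, C) = C*p
I(z) = 7 - 2/z
-173*(-377) + (X(-11, -11) + I(13)) = -173*(-377) + (-11*(-11) + (7 - 2/13)) = 65221 + (121 + (7 - 2*1/13)) = 65221 + (121 + (7 - 2/13)) = 65221 + (121 + 89/13) = 65221 + 1662/13 = 849535/13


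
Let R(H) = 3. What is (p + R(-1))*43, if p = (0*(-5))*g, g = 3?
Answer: 129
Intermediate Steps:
p = 0 (p = (0*(-5))*3 = 0*3 = 0)
(p + R(-1))*43 = (0 + 3)*43 = 3*43 = 129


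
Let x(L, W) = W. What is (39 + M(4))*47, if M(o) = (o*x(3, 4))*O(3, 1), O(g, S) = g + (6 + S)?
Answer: 9353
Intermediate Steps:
O(g, S) = 6 + S + g
M(o) = 40*o (M(o) = (o*4)*(6 + 1 + 3) = (4*o)*10 = 40*o)
(39 + M(4))*47 = (39 + 40*4)*47 = (39 + 160)*47 = 199*47 = 9353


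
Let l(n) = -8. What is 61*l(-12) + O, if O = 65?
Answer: -423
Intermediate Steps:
61*l(-12) + O = 61*(-8) + 65 = -488 + 65 = -423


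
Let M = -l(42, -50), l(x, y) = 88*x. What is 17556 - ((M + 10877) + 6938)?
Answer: 3437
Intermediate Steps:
M = -3696 (M = -88*42 = -1*3696 = -3696)
17556 - ((M + 10877) + 6938) = 17556 - ((-3696 + 10877) + 6938) = 17556 - (7181 + 6938) = 17556 - 1*14119 = 17556 - 14119 = 3437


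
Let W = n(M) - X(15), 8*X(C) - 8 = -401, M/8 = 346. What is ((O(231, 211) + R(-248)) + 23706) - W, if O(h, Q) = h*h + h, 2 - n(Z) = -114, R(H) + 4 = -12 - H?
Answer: 618919/8 ≈ 77365.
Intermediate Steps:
M = 2768 (M = 8*346 = 2768)
X(C) = -393/8 (X(C) = 1 + (⅛)*(-401) = 1 - 401/8 = -393/8)
R(H) = -16 - H (R(H) = -4 + (-12 - H) = -16 - H)
n(Z) = 116 (n(Z) = 2 - 1*(-114) = 2 + 114 = 116)
O(h, Q) = h + h² (O(h, Q) = h² + h = h + h²)
W = 1321/8 (W = 116 - 1*(-393/8) = 116 + 393/8 = 1321/8 ≈ 165.13)
((O(231, 211) + R(-248)) + 23706) - W = ((231*(1 + 231) + (-16 - 1*(-248))) + 23706) - 1*1321/8 = ((231*232 + (-16 + 248)) + 23706) - 1321/8 = ((53592 + 232) + 23706) - 1321/8 = (53824 + 23706) - 1321/8 = 77530 - 1321/8 = 618919/8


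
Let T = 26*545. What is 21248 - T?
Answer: 7078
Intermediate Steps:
T = 14170
21248 - T = 21248 - 1*14170 = 21248 - 14170 = 7078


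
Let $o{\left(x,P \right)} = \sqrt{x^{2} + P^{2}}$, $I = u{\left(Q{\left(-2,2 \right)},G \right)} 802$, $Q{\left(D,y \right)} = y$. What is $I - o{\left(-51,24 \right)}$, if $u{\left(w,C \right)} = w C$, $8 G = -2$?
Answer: $-401 - 3 \sqrt{353} \approx -457.36$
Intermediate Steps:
$G = - \frac{1}{4}$ ($G = \frac{1}{8} \left(-2\right) = - \frac{1}{4} \approx -0.25$)
$u{\left(w,C \right)} = C w$
$I = -401$ ($I = \left(- \frac{1}{4}\right) 2 \cdot 802 = \left(- \frac{1}{2}\right) 802 = -401$)
$o{\left(x,P \right)} = \sqrt{P^{2} + x^{2}}$
$I - o{\left(-51,24 \right)} = -401 - \sqrt{24^{2} + \left(-51\right)^{2}} = -401 - \sqrt{576 + 2601} = -401 - \sqrt{3177} = -401 - 3 \sqrt{353}$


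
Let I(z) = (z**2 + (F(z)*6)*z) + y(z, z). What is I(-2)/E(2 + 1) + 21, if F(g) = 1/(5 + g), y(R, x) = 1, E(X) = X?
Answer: 64/3 ≈ 21.333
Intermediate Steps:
I(z) = 1 + z**2 + 6*z/(5 + z) (I(z) = (z**2 + (6/(5 + z))*z) + 1 = (z**2 + 6*z/(5 + z)) + 1 = 1 + z**2 + 6*z/(5 + z))
I(-2)/E(2 + 1) + 21 = ((6*(-2) + (1 + (-2)**2)*(5 - 2))/(5 - 2))/(2 + 1) + 21 = ((-12 + (1 + 4)*3)/3)/3 + 21 = ((-12 + 5*3)/3)*(1/3) + 21 = ((-12 + 15)/3)*(1/3) + 21 = ((1/3)*3)*(1/3) + 21 = 1*(1/3) + 21 = 1/3 + 21 = 64/3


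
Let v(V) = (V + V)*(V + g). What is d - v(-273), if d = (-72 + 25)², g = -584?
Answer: -465713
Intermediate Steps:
v(V) = 2*V*(-584 + V) (v(V) = (V + V)*(V - 584) = (2*V)*(-584 + V) = 2*V*(-584 + V))
d = 2209 (d = (-47)² = 2209)
d - v(-273) = 2209 - 2*(-273)*(-584 - 273) = 2209 - 2*(-273)*(-857) = 2209 - 1*467922 = 2209 - 467922 = -465713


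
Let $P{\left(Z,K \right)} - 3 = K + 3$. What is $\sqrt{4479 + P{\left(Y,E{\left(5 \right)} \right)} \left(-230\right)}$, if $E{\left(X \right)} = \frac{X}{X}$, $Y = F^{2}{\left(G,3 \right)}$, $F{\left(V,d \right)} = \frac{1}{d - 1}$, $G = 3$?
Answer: $\sqrt{2869} \approx 53.563$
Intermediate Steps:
$F{\left(V,d \right)} = \frac{1}{-1 + d}$
$Y = \frac{1}{4}$ ($Y = \left(\frac{1}{-1 + 3}\right)^{2} = \left(\frac{1}{2}\right)^{2} = \frac{1}{4} \approx 0.25$)
$E{\left(X \right)} = 1$
$P{\left(Z,K \right)} = 6 + K$ ($P{\left(Z,K \right)} = 3 + \left(K + 3\right) = 3 + \left(3 + K\right) = 6 + K$)
$\sqrt{4479 + P{\left(Y,E{\left(5 \right)} \right)} \left(-230\right)} = \sqrt{4479 + \left(6 + 1\right) \left(-230\right)} = \sqrt{4479 + 7 \left(-230\right)} = \sqrt{4479 - 1610} = \sqrt{2869}$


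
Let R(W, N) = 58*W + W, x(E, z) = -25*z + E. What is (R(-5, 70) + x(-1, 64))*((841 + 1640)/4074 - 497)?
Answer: 639045852/679 ≈ 9.4116e+5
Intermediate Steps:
x(E, z) = E - 25*z
R(W, N) = 59*W
(R(-5, 70) + x(-1, 64))*((841 + 1640)/4074 - 497) = (59*(-5) + (-1 - 25*64))*((841 + 1640)/4074 - 497) = (-295 + (-1 - 1600))*(2481*(1/4074) - 497) = (-295 - 1601)*(827/1358 - 497) = -1896*(-674099/1358) = 639045852/679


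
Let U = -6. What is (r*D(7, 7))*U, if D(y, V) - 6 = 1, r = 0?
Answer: 0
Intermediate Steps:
D(y, V) = 7 (D(y, V) = 6 + 1 = 7)
(r*D(7, 7))*U = (0*7)*(-6) = 0*(-6) = 0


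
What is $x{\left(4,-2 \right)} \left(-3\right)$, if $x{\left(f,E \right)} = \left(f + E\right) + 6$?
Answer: $-24$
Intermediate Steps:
$x{\left(f,E \right)} = 6 + E + f$ ($x{\left(f,E \right)} = \left(E + f\right) + 6 = 6 + E + f$)
$x{\left(4,-2 \right)} \left(-3\right) = \left(6 - 2 + 4\right) \left(-3\right) = 8 \left(-3\right) = -24$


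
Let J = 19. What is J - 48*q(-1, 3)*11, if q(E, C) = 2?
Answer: -1037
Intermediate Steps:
J - 48*q(-1, 3)*11 = 19 - 96*11 = 19 - 48*22 = 19 - 1056 = -1037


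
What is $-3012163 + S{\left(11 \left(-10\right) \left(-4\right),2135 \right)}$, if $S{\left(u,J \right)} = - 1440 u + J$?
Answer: $-3643628$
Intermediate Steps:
$S{\left(u,J \right)} = J - 1440 u$
$-3012163 + S{\left(11 \left(-10\right) \left(-4\right),2135 \right)} = -3012163 + \left(2135 - 1440 \cdot 11 \left(-10\right) \left(-4\right)\right) = -3012163 + \left(2135 - 1440 \left(\left(-110\right) \left(-4\right)\right)\right) = -3012163 + \left(2135 - 633600\right) = -3012163 - 631465 = -3643628$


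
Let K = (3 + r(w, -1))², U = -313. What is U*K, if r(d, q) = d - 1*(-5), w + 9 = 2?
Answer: -313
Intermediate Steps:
w = -7 (w = -9 + 2 = -7)
r(d, q) = 5 + d (r(d, q) = d + 5 = 5 + d)
K = 1 (K = (3 + (5 - 7))² = (3 - 2)² = 1² = 1)
U*K = -313*1 = -313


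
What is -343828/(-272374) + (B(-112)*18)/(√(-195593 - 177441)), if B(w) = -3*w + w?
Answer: 171914/136187 - 2016*I*√74/2627 ≈ 1.2623 - 6.6016*I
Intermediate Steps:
B(w) = -2*w
-343828/(-272374) + (B(-112)*18)/(√(-195593 - 177441)) = -343828/(-272374) + (-2*(-112)*18)/(√(-195593 - 177441)) = -343828*(-1/272374) + (224*18)/(√(-373034)) = 171914/136187 + 4032/((71*I*√74)) = 171914/136187 + 4032*(-I*√74/5254) = 171914/136187 - 2016*I*√74/2627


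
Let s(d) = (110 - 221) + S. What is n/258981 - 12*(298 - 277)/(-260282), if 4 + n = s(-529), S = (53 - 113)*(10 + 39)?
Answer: -364949149/33704046321 ≈ -0.010828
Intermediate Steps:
S = -2940 (S = -60*49 = -2940)
s(d) = -3051 (s(d) = (110 - 221) - 2940 = -111 - 2940 = -3051)
n = -3055 (n = -4 - 3051 = -3055)
n/258981 - 12*(298 - 277)/(-260282) = -3055/258981 - 12*(298 - 277)/(-260282) = -3055*1/258981 - 12*21*(-1/260282) = -3055/258981 - 252*(-1/260282) = -3055/258981 + 126/130141 = -364949149/33704046321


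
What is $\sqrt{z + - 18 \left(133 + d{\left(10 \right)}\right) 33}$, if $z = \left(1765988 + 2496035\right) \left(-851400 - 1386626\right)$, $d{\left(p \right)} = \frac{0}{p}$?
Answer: $20 i \sqrt{23846295914} \approx 3.0884 \cdot 10^{6} i$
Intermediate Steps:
$d{\left(p \right)} = 0$
$z = -9538518286598$ ($z = 4262023 \left(-2238026\right) = -9538518286598$)
$\sqrt{z + - 18 \left(133 + d{\left(10 \right)}\right) 33} = \sqrt{-9538518286598 + - 18 \left(133 + 0\right) 33} = \sqrt{-9538518286598 + \left(-18\right) 133 \cdot 33} = \sqrt{-9538518286598 - 79002} = \sqrt{-9538518365600} = 20 i \sqrt{23846295914}$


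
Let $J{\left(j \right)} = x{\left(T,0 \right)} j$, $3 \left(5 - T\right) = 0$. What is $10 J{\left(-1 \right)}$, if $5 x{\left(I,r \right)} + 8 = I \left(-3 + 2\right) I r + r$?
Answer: $16$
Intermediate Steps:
$T = 5$ ($T = 5 - 0 = 5 + 0 = 5$)
$x{\left(I,r \right)} = - \frac{8}{5} + \frac{r}{5} - \frac{r I^{2}}{5}$ ($x{\left(I,r \right)} = - \frac{8}{5} + \frac{I \left(-3 + 2\right) I r + r}{5} = - \frac{8}{5} + \frac{I \left(-1\right) I r + r}{5} = - \frac{8}{5} + \frac{- I I r + r}{5} = - \frac{8}{5} + \frac{- I^{2} r + r}{5} = - \frac{8}{5} + \frac{- r I^{2} + r}{5} = - \frac{8}{5} + \frac{r - r I^{2}}{5} = - \frac{8}{5} - \left(- \frac{r}{5} + \frac{r I^{2}}{5}\right) = - \frac{8}{5} + \frac{r}{5} - \frac{r I^{2}}{5}$)
$J{\left(j \right)} = - \frac{8 j}{5}$ ($J{\left(j \right)} = \left(- \frac{8}{5} + \frac{1}{5} \cdot 0 - 0 \cdot 5^{2}\right) j = \left(- \frac{8}{5} + 0 - 0 \cdot 25\right) j = \left(- \frac{8}{5} + 0 + 0\right) j = - \frac{8 j}{5}$)
$10 J{\left(-1 \right)} = 10 \left(\left(- \frac{8}{5}\right) \left(-1\right)\right) = 10 \cdot \frac{8}{5} = 16$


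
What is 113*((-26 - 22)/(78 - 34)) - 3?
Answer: -1389/11 ≈ -126.27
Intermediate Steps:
113*((-26 - 22)/(78 - 34)) - 3 = 113*(-48/44) - 3 = 113*(-48*1/44) - 3 = 113*(-12/11) - 3 = -1356/11 - 3 = -1389/11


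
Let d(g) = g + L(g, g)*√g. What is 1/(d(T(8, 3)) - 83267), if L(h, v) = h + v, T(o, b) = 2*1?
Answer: -83265/6933060193 - 4*√2/6933060193 ≈ -1.2011e-5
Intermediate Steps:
T(o, b) = 2
d(g) = g + 2*g^(3/2) (d(g) = g + (g + g)*√g = g + (2*g)*√g = g + 2*g^(3/2))
1/(d(T(8, 3)) - 83267) = 1/((2 + 2*2^(3/2)) - 83267) = 1/((2 + 2*(2*√2)) - 83267) = 1/((2 + 4*√2) - 83267) = 1/(-83265 + 4*√2)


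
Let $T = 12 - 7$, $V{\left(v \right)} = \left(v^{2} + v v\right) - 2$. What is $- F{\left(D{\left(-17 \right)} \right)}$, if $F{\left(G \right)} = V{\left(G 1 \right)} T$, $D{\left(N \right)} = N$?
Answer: $-2880$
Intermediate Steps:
$V{\left(v \right)} = -2 + 2 v^{2}$ ($V{\left(v \right)} = \left(v^{2} + v^{2}\right) - 2 = 2 v^{2} - 2 = -2 + 2 v^{2}$)
$T = 5$ ($T = 12 - 7 = 5$)
$F{\left(G \right)} = -10 + 10 G^{2}$ ($F{\left(G \right)} = \left(-2 + 2 \left(G 1\right)^{2}\right) 5 = \left(-2 + 2 G^{2}\right) 5 = -10 + 10 G^{2}$)
$- F{\left(D{\left(-17 \right)} \right)} = - (-10 + 10 \left(-17\right)^{2}) = - (-10 + 10 \cdot 289) = - (-10 + 2890) = \left(-1\right) 2880 = -2880$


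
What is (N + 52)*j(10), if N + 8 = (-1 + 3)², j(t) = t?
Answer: 480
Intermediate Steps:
N = -4 (N = -8 + (-1 + 3)² = -8 + 2² = -8 + 4 = -4)
(N + 52)*j(10) = (-4 + 52)*10 = 48*10 = 480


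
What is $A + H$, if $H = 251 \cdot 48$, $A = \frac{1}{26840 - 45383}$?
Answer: $\frac{223406063}{18543} \approx 12048.0$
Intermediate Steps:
$A = - \frac{1}{18543}$ ($A = \frac{1}{-18543} = - \frac{1}{18543} \approx -5.3929 \cdot 10^{-5}$)
$H = 12048$
$A + H = - \frac{1}{18543} + 12048 = \frac{223406063}{18543}$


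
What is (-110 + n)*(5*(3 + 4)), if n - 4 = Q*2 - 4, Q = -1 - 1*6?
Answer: -4340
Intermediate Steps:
Q = -7 (Q = -1 - 6 = -7)
n = -14 (n = 4 + (-7*2 - 4) = 4 + (-14 - 4) = 4 - 18 = -14)
(-110 + n)*(5*(3 + 4)) = (-110 - 14)*(5*(3 + 4)) = -620*7 = -124*35 = -4340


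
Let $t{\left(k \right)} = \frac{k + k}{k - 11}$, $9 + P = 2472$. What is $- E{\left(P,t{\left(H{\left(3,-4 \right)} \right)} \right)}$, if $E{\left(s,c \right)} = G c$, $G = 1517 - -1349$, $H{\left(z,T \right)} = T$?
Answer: $- \frac{22928}{15} \approx -1528.5$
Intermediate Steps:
$P = 2463$ ($P = -9 + 2472 = 2463$)
$t{\left(k \right)} = \frac{2 k}{-11 + k}$
$G = 2866$ ($G = 1517 + 1349 = 2866$)
$E{\left(s,c \right)} = 2866 c$
$- E{\left(P,t{\left(H{\left(3,-4 \right)} \right)} \right)} = - 2866 \cdot 2 \left(-4\right) \frac{1}{-11 - 4} = - 2866 \cdot 2 \left(-4\right) \frac{1}{-15} = - 2866 \cdot 2 \left(-4\right) \left(- \frac{1}{15}\right) = - \frac{2866 \cdot 8}{15} = \left(-1\right) \frac{22928}{15} = - \frac{22928}{15}$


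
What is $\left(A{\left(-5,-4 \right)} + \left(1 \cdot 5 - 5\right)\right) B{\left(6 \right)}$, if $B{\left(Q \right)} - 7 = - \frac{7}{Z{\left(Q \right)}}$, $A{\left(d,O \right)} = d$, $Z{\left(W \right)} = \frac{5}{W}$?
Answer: $7$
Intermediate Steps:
$B{\left(Q \right)} = 7 - \frac{7 Q}{5}$ ($B{\left(Q \right)} = 7 - \frac{7}{5 \frac{1}{Q}} = 7 - 7 \frac{Q}{5} = 7 - \frac{7 Q}{5}$)
$\left(A{\left(-5,-4 \right)} + \left(1 \cdot 5 - 5\right)\right) B{\left(6 \right)} = \left(-5 + \left(1 \cdot 5 - 5\right)\right) \left(7 - \frac{42}{5}\right) = \left(-5 + \left(5 - 5\right)\right) \left(7 - \frac{42}{5}\right) = \left(-5 + 0\right) \left(- \frac{7}{5}\right) = \left(-5\right) \left(- \frac{7}{5}\right) = 7$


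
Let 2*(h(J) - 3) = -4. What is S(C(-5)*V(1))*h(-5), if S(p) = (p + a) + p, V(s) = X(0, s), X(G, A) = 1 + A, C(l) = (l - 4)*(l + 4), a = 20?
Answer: 56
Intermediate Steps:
h(J) = 1 (h(J) = 3 + (½)*(-4) = 3 - 2 = 1)
C(l) = (-4 + l)*(4 + l)
V(s) = 1 + s
S(p) = 20 + 2*p (S(p) = (p + 20) + p = (20 + p) + p = 20 + 2*p)
S(C(-5)*V(1))*h(-5) = (20 + 2*((-16 + (-5)²)*(1 + 1)))*1 = (20 + 2*((-16 + 25)*2))*1 = (20 + 2*(9*2))*1 = (20 + 2*18)*1 = (20 + 36)*1 = 56*1 = 56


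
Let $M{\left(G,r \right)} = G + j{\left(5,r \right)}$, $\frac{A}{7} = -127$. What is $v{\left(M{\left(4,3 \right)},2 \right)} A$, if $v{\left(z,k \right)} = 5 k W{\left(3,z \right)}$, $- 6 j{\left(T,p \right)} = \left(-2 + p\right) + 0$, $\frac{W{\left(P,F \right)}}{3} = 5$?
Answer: $-133350$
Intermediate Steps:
$A = -889$ ($A = 7 \left(-127\right) = -889$)
$W{\left(P,F \right)} = 15$ ($W{\left(P,F \right)} = 3 \cdot 5 = 15$)
$j{\left(T,p \right)} = \frac{1}{3} - \frac{p}{6}$ ($j{\left(T,p \right)} = - \frac{\left(-2 + p\right) + 0}{6} = - \frac{-2 + p}{6} = \frac{1}{3} - \frac{p}{6}$)
$M{\left(G,r \right)} = \frac{1}{3} + G - \frac{r}{6}$ ($M{\left(G,r \right)} = G - \left(- \frac{1}{3} + \frac{r}{6}\right) = \frac{1}{3} + G - \frac{r}{6}$)
$v{\left(z,k \right)} = 75 k$ ($v{\left(z,k \right)} = 5 k 15 = 75 k$)
$v{\left(M{\left(4,3 \right)},2 \right)} A = 75 \cdot 2 \left(-889\right) = 150 \left(-889\right) = -133350$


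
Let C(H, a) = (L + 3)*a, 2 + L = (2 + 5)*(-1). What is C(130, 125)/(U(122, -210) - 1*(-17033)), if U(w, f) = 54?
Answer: -750/17087 ≈ -0.043893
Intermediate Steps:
L = -9 (L = -2 + (2 + 5)*(-1) = -2 + 7*(-1) = -2 - 7 = -9)
C(H, a) = -6*a (C(H, a) = (-9 + 3)*a = -6*a)
C(130, 125)/(U(122, -210) - 1*(-17033)) = (-6*125)/(54 - 1*(-17033)) = -750/(54 + 17033) = -750/17087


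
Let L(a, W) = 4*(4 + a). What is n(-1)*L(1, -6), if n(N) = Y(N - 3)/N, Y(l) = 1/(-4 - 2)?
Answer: 10/3 ≈ 3.3333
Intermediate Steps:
Y(l) = -⅙ (Y(l) = 1/(-6) = -⅙)
L(a, W) = 16 + 4*a
n(N) = -1/(6*N)
n(-1)*L(1, -6) = (-⅙/(-1))*(16 + 4*1) = (-⅙*(-1))*(16 + 4) = (⅙)*20 = 10/3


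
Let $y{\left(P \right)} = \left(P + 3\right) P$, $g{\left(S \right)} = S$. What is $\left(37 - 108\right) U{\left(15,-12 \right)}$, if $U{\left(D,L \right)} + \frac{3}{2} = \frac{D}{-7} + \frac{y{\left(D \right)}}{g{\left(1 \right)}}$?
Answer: $- \frac{264759}{14} \approx -18911.0$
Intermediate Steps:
$y{\left(P \right)} = P \left(3 + P\right)$ ($y{\left(P \right)} = \left(3 + P\right) P = P \left(3 + P\right)$)
$U{\left(D,L \right)} = - \frac{3}{2} - \frac{D}{7} + D \left(3 + D\right)$ ($U{\left(D,L \right)} = - \frac{3}{2} + \left(\frac{D}{-7} + \frac{D \left(3 + D\right)}{1}\right) = - \frac{3}{2} + \left(D \left(- \frac{1}{7}\right) + D \left(3 + D\right) 1\right) = - \frac{3}{2} + \left(- \frac{D}{7} + D \left(3 + D\right)\right) = - \frac{3}{2} - \frac{D}{7} + D \left(3 + D\right)$)
$\left(37 - 108\right) U{\left(15,-12 \right)} = \left(37 - 108\right) \left(- \frac{3}{2} + 15^{2} + \frac{20}{7} \cdot 15\right) = - 71 \left(- \frac{3}{2} + 225 + \frac{300}{7}\right) = \left(-71\right) \frac{3729}{14} = - \frac{264759}{14}$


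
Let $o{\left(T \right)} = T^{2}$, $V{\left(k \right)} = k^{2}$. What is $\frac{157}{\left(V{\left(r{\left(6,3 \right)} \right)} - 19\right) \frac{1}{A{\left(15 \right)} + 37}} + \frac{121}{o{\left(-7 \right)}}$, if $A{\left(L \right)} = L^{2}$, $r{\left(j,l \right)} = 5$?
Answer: $\frac{1008146}{147} \approx 6858.1$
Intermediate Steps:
$\frac{157}{\left(V{\left(r{\left(6,3 \right)} \right)} - 19\right) \frac{1}{A{\left(15 \right)} + 37}} + \frac{121}{o{\left(-7 \right)}} = \frac{157}{\left(5^{2} - 19\right) \frac{1}{15^{2} + 37}} + \frac{121}{\left(-7\right)^{2}} = \frac{157}{\left(25 - 19\right) \frac{1}{225 + 37}} + \frac{121}{49} = \frac{157}{6 \cdot \frac{1}{262}} + 121 \cdot \frac{1}{49} = \frac{157}{6 \cdot \frac{1}{262}} + \frac{121}{49} = \frac{157}{\frac{3}{131}} + \frac{121}{49} = 157 \cdot \frac{131}{3} + \frac{121}{49} = \frac{20567}{3} + \frac{121}{49} = \frac{1008146}{147}$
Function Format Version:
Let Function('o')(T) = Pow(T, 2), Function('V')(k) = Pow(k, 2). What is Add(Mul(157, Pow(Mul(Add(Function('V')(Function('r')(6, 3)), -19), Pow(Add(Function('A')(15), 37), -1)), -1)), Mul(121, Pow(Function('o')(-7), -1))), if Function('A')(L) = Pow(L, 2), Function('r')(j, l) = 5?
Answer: Rational(1008146, 147) ≈ 6858.1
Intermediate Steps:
Add(Mul(157, Pow(Mul(Add(Function('V')(Function('r')(6, 3)), -19), Pow(Add(Function('A')(15), 37), -1)), -1)), Mul(121, Pow(Function('o')(-7), -1))) = Add(Mul(157, Pow(Mul(Add(Pow(5, 2), -19), Pow(Add(Pow(15, 2), 37), -1)), -1)), Mul(121, Pow(Pow(-7, 2), -1))) = Add(Mul(157, Pow(Mul(Add(25, -19), Pow(Add(225, 37), -1)), -1)), Mul(121, Pow(49, -1))) = Add(Mul(157, Pow(Mul(6, Pow(262, -1)), -1)), Mul(121, Rational(1, 49))) = Add(Mul(157, Pow(Mul(6, Rational(1, 262)), -1)), Rational(121, 49)) = Add(Mul(157, Pow(Rational(3, 131), -1)), Rational(121, 49)) = Add(Mul(157, Rational(131, 3)), Rational(121, 49)) = Add(Rational(20567, 3), Rational(121, 49)) = Rational(1008146, 147)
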